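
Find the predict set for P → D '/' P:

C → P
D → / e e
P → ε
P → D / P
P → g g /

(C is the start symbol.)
{ '/' }

PREDICT(P → D '/' P) = (FIRST(RHS) \ {ε}) ∪ (FOLLOW(P) if ε ∈ FIRST(RHS), i.e. RHS ⇒* ε)
FIRST(D) = { '/' }
FIRST(D '/' P) = { '/' }
ε ∉ FIRST(D '/' P), so FOLLOW(P) is not added.
PREDICT(P → D '/' P) = { '/' }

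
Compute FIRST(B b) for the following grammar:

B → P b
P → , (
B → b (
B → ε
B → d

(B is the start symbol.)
{ ',', 'b', 'd' }

FIRST sets of the non-terminals involved (from the grammar, by fixed-point iteration):
  FIRST(B) = { ',', 'b', 'd', ε }

To compute FIRST(B b), process the symbols left to right:
Symbol B is a non-terminal. Add FIRST(B) \ {ε} = { ',', 'b', 'd' }
B is nullable (ε ∈ FIRST(B)), continue to the next symbol.
Symbol b is a terminal. Add 'b' and stop.
FIRST(B b) = { ',', 'b', 'd' }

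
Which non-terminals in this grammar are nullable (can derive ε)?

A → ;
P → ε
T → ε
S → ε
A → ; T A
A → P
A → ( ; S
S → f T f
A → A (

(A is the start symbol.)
{ 'A', 'P', 'S', 'T' }

ε-productions: P → ε, T → ε, S → ε
So P, T, S are immediately nullable.
A → P: every symbol on the right is nullable, so A is nullable too.
Every non-terminal is now nullable.
Nullable = { 'A', 'P', 'S', 'T' }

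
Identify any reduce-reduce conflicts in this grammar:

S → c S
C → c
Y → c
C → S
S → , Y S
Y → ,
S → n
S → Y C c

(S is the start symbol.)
Augment with S' → S and build the canonical LR(0) collection (I0 = CLOSURE({[S' → . S]}), then GOTO on every symbol after a dot until no new states appear). It has 15 states:
  I0: { [S → . , Y S], [S → . Y C c], [S → . c S], [S → . n], [S' → . S], [Y → . ,], [Y → . c] }  — shift
  I1: { [S → , . Y S], [Y → , .], [Y → . ,], [Y → . c] }  — shift, reduce
  I2: { [S' → S .] }  — accept
  I3: { [C → . S], [C → . c], [S → . , Y S], [S → . Y C c], [S → . c S], [S → . n], [S → Y . C c], [Y → . ,], [Y → . c] }  — shift
  I4: { [S → . , Y S], [S → . Y C c], [S → . c S], [S → . n], [S → c . S], [Y → . ,], [Y → . c], [Y → c .] }  — shift, reduce
  I5: { [S → n .] }  — reduce
  I6: { [S → c S .] }  — reduce
  I7: { [S → Y C . c] }  — shift
  I8: { [C → S .] }  — reduce
  I9: { [C → c .], [S → . , Y S], [S → . Y C c], [S → . c S], [S → . n], [S → c . S], [Y → . ,], [Y → . c], [Y → c .] }  — shift, 2 reduces
  I10: { [S → Y C c .] }  — reduce
  I11: { [Y → , .] }  — reduce
  I12: { [S → , Y . S], [S → . , Y S], [S → . Y C c], [S → . c S], [S → . n], [Y → . ,], [Y → . c] }  — shift
  I13: { [Y → c .] }  — reduce
  I14: { [S → , Y S .] }  — reduce

I9 contains complete items [C → c .], [Y → c .] — reduce-reduce conflict.

Answer: Yes — I9: [C → c .] vs [Y → c .]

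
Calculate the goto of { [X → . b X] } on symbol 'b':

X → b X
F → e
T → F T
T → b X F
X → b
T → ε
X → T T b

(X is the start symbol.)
GOTO(I, 'b') = CLOSURE({ [A → αX.β] : [A → α.Xβ] ∈ I, X = 'b' })

Items with dot before 'b', with the dot advanced:
  [X → . b X] → [X → b . X]
Closure of the advanced items:
  [X → b . X] has the dot before X: add [X → . b X], [X → . b], [X → . T T b]
  [X → . T T b] has the dot before T: add [T → . F T], [T → . b X F], [T → .]
  [T → . F T] has the dot before F: add [F → . e]

GOTO = { [F → . e], [T → . F T], [T → . b X F], [T → .], [X → . T T b], [X → . b X], [X → . b], [X → b . X] }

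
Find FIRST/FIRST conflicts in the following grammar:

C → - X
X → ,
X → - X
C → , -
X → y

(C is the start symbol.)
No FIRST/FIRST conflicts.

A FIRST/FIRST conflict occurs when two productions N → α and N → β for the same non-terminal have FIRST(α) ∩ FIRST(β) ≠ ∅ (with ε ∈ FIRST of a nullable right-hand side, so two nullable alternatives also conflict).

Productions for C:
  C → - X: FIRST = { '-' }
  C → , -: FIRST = { ',' }
Productions for X:
  X → ,: FIRST = { ',' }
  X → - X: FIRST = { '-' }
  X → y: FIRST = { 'y' }

All alternatives of each non-terminal have pairwise disjoint FIRST sets.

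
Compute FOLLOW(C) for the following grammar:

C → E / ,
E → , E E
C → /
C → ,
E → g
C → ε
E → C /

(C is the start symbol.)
{ $, '/' }

To compute FOLLOW(C), find every occurrence of C on a right-hand side N → α C β: add FIRST(β) \ {ε}, and if β is empty or nullable also add FOLLOW(N). Iterate to a fixed point.

C is the start symbol, so $ ∈ FOLLOW(C).
In E → C /: C is followed by '/', add FIRST('/') \ {ε} = { '/' }

Taking the union: FOLLOW(C) = { $, '/' }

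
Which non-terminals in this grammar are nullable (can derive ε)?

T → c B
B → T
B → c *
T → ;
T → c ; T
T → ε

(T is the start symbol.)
A non-terminal is nullable if it can derive ε (the empty string): either it has an ε-production, or it has a production whose right-hand side consists entirely of nullable non-terminals.

ε-productions: T → ε
So T is immediately nullable.
B → T: every symbol on the right is nullable, so B is nullable too.
Every non-terminal is now nullable.
Nullable = { 'B', 'T' }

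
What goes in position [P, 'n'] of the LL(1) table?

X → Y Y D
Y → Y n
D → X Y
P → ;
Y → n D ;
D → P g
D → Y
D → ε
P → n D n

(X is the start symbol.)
To find M[P, 'n'], we find productions for P where 'n' is in the predict set (PREDICT(N → α) = (FIRST(α) \ {ε}) ∪ (FOLLOW(N) if α ⇒* ε)).

P → ;: PREDICT = { ';' }
P → n D n: PREDICT = { 'n' }
  'n' is in predict set, so this production goes in M[P, 'n']

M[P, 'n'] = P → n D n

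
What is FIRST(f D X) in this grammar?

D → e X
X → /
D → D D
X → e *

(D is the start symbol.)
{ 'f' }

To compute FIRST(f D X), process the symbols left to right:
Symbol f is a terminal. Add 'f' and stop.
FIRST(f D X) = { 'f' }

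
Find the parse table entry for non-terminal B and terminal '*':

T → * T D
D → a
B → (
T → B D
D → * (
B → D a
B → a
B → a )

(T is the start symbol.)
B → D a

To find M[B, '*'], we find productions for B where '*' is in the predict set (PREDICT(N → α) = (FIRST(α) \ {ε}) ∪ (FOLLOW(N) if α ⇒* ε)).

Relevant sets:
  FIRST(D) = { '*', 'a' }

B → (: PREDICT = { '(' }
B → D a: PREDICT = { '*', 'a' }
  '*' is in predict set, so this production goes in M[B, '*']
B → a: PREDICT = { 'a' }
B → a ): PREDICT = { 'a' }

M[B, '*'] = B → D a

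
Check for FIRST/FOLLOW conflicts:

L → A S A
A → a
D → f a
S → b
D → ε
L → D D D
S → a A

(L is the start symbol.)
Nullable non-terminals: D, L.
FIRST sets used below: FIRST(A) = { 'a' }, FIRST(D) = { 'f', ε }

D: nullable alternative(s) D → ε; FOLLOW(D) = { $, 'f' }
  D → f a: FIRST \ {ε} = { 'f' } — overlaps FOLLOW(D) on { 'f' }: CONFLICT
  D → ε: FIRST \ {ε} = { } — this is the only nullable alternative, skip

L: nullable alternative(s) L → D D D; FOLLOW(L) = { $ }
  L → A S A: FIRST \ {ε} = { 'a' } — disjoint from FOLLOW(L)
  L → D D D: FIRST \ {ε} = { 'f' } — this is the only nullable alternative, skip

A, S have no nullable alternative, so no FIRST/FOLLOW check is needed there.

So the grammar has 1 FIRST/FOLLOW conflict (marked CONFLICT above).

Answer: Yes. D → f a with FOLLOW(D) on { 'f' }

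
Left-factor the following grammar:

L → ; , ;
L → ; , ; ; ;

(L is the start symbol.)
L → ; , ; L'
L' → ε
L' → ; ;

Left-factoring transforms A → αβ₁ | αβ₂ into A → αA' and A' → β₁ | β₂
(α is the longest common prefix among the alternatives). Repeat until
no nonterminal has two alternatives with a common prefix.

Round 1: L has alternatives sharing prefix '; , ;'. Introduce L': L → ; , ; L'
  Add: L' → ε
  Add: L' → ; ;

No remaining common prefixes — done.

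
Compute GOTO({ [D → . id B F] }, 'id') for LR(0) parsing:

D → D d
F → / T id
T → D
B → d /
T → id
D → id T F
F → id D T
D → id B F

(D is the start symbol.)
GOTO(I, 'id') = CLOSURE({ [A → αX.β] : [A → α.Xβ] ∈ I, X = 'id' })

Items with dot before 'id', with the dot advanced:
  [D → . id B F] → [D → id . B F]
Closure of the advanced items:
  [D → id . B F] has the dot before B: add [B → . d /]

GOTO = { [B → . d /], [D → id . B F] }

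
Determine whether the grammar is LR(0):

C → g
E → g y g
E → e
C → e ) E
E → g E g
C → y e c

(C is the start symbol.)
Yes, the grammar is LR(0)

A grammar is LR(0) if no state in the canonical LR(0) collection has:
  - both a shift item (dot before a terminal) and a complete item (shift-reduce conflict), or
  - two or more complete items (reduce-reduce conflict; the accept item [C' → C .] counts as a complete item here).

Augment with C' → C and build the canonical LR(0) collection (I0 = CLOSURE({[C' → . C]}), then GOTO on every symbol after a dot until no new states appear). It has 15 states:
  I0: { [C → . e ) E], [C → . g], [C → . y e c], [C' → . C] }  — shift
  I1: { [C' → C .] }  — accept
  I2: { [C → e . ) E] }  — shift
  I3: { [C → g .] }  — reduce
  I4: { [C → y . e c] }  — shift
  I5: { [C → y e . c] }  — shift
  I6: { [C → y e c .] }  — reduce
  I7: { [C → e ) . E], [E → . e], [E → . g E g], [E → . g y g] }  — shift
  I8: { [C → e ) E .] }  — reduce
  I9: { [E → e .] }  — reduce
  I10: { [E → . e], [E → . g E g], [E → . g y g], [E → g . E g], [E → g . y g] }  — shift
  I11: { [E → g E . g] }  — shift
  I12: { [E → g y . g] }  — shift
  I13: { [E → g y g .] }  — reduce
  I14: { [E → g E g .] }  — reduce

Every state is either a pure shift/goto state or contains exactly one complete item and nothing to shift — no conflicts. The grammar is LR(0).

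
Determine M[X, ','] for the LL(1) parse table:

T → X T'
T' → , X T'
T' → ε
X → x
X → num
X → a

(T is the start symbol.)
To find M[X, ','], we find productions for X where ',' is in the predict set (PREDICT(N → α) = (FIRST(α) \ {ε}) ∪ (FOLLOW(N) if α ⇒* ε)).

X → x: PREDICT = { 'x' }
X → num: PREDICT = { 'num' }
X → a: PREDICT = { 'a' }

M[X, ','] is empty (no production applies)

Answer: Empty (error entry)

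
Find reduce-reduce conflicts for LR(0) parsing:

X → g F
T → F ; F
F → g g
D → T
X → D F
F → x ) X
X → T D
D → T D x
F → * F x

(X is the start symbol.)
A reduce-reduce conflict occurs when an LR(0) state has two complete items [A → α .] and [B → β .] — both call for a reduction, and with no lookahead the parser cannot choose between them.

Augment with X' → X and build the canonical LR(0) collection (I0 = CLOSURE({[X' → . X]}), then GOTO on every symbol after a dot until no new states appear). It has 23 states:
  I0: { [D → . T D x], [D → . T], [F → . * F x], [F → . g g], [F → . x ) X], [T → . F ; F], [X → . D F], [X → . T D], [X → . g F], [X' → . X] }  — shift
  I1: { [F → * . F x], [F → . * F x], [F → . g g], [F → . x ) X] }  — shift
  I2: { [F → . * F x], [F → . g g], [F → . x ) X], [X → D . F] }  — shift
  I3: { [T → F . ; F] }  — shift
  I4: { [D → . T D x], [D → . T], [D → T . D x], [D → T .], [F → . * F x], [F → . g g], [F → . x ) X], [T → . F ; F], [X → T . D] }  — shift, reduce
  I5: { [X' → X .] }  — accept
  I6: { [F → . * F x], [F → . g g], [F → . x ) X], [F → g . g], [X → g . F] }  — shift
  I7: { [F → x . ) X] }  — shift
  I8: { [D → . T D x], [D → . T], [F → . * F x], [F → . g g], [F → . x ) X], [F → x ) . X], [T → . F ; F], [X → . D F], [X → . T D], [X → . g F] }  — shift
  I9: { [F → x ) X .] }  — reduce
  I10: { [X → g F .] }  — reduce
  I11: { [F → g . g], [F → g g .] }  — shift, reduce
  I12: { [F → g g .] }  — reduce
  I13: { [D → T D . x], [X → T D .] }  — shift, reduce
  I14: { [D → . T D x], [D → . T], [D → T . D x], [D → T .], [F → . * F x], [F → . g g], [F → . x ) X], [T → . F ; F] }  — shift, reduce
  I15: { [F → g . g] }  — shift
  I16: { [D → T D . x] }  — shift
  I17: { [D → T D x .] }  — reduce
  I18: { [F → . * F x], [F → . g g], [F → . x ) X], [T → F ; . F] }  — shift
  I19: { [T → F ; F .] }  — reduce
  I20: { [X → D F .] }  — reduce
  I21: { [F → * F . x] }  — shift
  I22: { [F → * F x .] }  — reduce

No state contains more than one complete item.

Answer: No reduce-reduce conflicts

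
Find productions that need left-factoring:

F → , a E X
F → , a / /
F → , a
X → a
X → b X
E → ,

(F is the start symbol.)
Left-factoring is needed when two productions for the same non-terminal
share a common prefix on the right-hand side.

Productions for F:
  F → , a E X
  F → , a / /
  F → , a
Productions for X:
  X → a
  X → b X

Found common prefix ', a' in productions for F

Answer: Yes, F has productions with common prefix ', a'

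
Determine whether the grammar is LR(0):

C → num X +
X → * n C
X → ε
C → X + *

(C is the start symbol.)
Augment with C' → C and build the canonical LR(0) collection (I0 = CLOSURE({[C' → . C]}), then GOTO on every symbol after a dot until no new states appear). It has 11 states:
  I0: { [C → . X + *], [C → . num X +], [C' → . C], [X → . * n C], [X → .] }  — shift, reduce
  I1: { [X → * . n C] }  — shift
  I2: { [C' → C .] }  — accept
  I3: { [C → X . + *] }  — shift
  I4: { [C → num . X +], [X → . * n C], [X → .] }  — shift, reduce
  I5: { [C → num X . +] }  — shift
  I6: { [C → num X + .] }  — reduce
  I7: { [C → X + . *] }  — shift
  I8: { [C → X + * .] }  — reduce
  I9: { [C → . X + *], [C → . num X +], [X → * n . C], [X → . * n C], [X → .] }  — shift, reduce
  I10: { [X → * n C .] }  — reduce

Conflict in state I0:
  Shift-reduce conflict between [X → .] and [C → . num X +]
So the grammar is NOT LR(0).

Answer: No. Shift-reduce conflict between [X → .] and [C → . num X +]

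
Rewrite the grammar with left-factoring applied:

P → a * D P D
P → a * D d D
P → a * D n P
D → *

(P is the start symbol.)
Left-factoring transforms A → αβ₁ | αβ₂ into A → αA' and A' → β₁ | β₂
(α is the longest common prefix among the alternatives). Repeat until
no nonterminal has two alternatives with a common prefix.

Round 1: P has alternatives sharing prefix 'a * D'. Introduce P': P → a * D P'
  Add: P' → P D
  Add: P' → d D
  Add: P' → n P

No remaining common prefixes — done.

Resulting grammar:
P → a * D P'
P' → P D
P' → d D
P' → n P
D → *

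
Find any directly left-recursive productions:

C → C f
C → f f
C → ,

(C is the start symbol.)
Direct left recursion occurs when N → N α for some non-terminal N (the right-hand side begins with the left-hand side itself).

C → C f: LEFT RECURSIVE (starts with C)
C → f f: starts with f
C → ,: starts with ','

The grammar has direct left recursion on: C.

Answer: Yes, C is left-recursive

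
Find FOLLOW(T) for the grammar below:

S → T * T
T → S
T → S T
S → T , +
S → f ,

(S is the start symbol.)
{ $, '*', ',', 'f' }

To compute FOLLOW(T), find every occurrence of T on a right-hand side N → α T β: add FIRST(β) \ {ε}, and if β is empty or nullable also add FOLLOW(N). Iterate to a fixed point.

In S → T * T: T is followed by '*' T, add FIRST('*' T) \ {ε} = { '*' }
In S → T * T: T is at the end, add FOLLOW(S)
In T → S T: T is at the end; this adds FOLLOW(T) to itself — nothing new
In S → T , +: T is followed by ',' '+', add FIRST(',' '+') \ {ε} = { ',' }

The FOLLOW sets referred to above (computed the same way, to a fixed point):
  FOLLOW(S) = { $, '*', ',', 'f' }

Taking the union: FOLLOW(T) = { $, '*', ',', 'f' }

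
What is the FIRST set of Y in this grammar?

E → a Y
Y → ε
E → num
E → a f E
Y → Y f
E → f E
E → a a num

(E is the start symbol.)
From Y → ε:
  - ε-production, so ε ∈ FIRST(Y)
From Y → Y f:
  - Y is the symbol being defined: contributes nothing new
    Y is nullable, so continue to the next symbol
  - f is a terminal: add 'f' and stop

Collecting: FIRST(Y) = { 'f', ε }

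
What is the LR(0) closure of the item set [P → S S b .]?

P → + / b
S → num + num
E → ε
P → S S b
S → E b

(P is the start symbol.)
{ [P → S S b .] }

To compute CLOSURE, for each item [A → α.Bβ] where B is a non-terminal, add [B → .γ] for all productions B → γ; repeat for the newly added items until nothing changes.

Start with: [P → S S b .]
The dot is at the end, so nothing is added.

CLOSURE = { [P → S S b .] }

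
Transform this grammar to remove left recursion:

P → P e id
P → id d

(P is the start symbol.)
P → id d P'
P' → e id P'
P' → ε

P is directly left-recursive. The standard transformation for
  A → A α₁ | ... | A α_m | β₁ | ... | β_n
is
  A  → β₁ A' | ... | β_n A'
  A' → α₁ A' | ... | α_m A' | ε

P → id d becomes P → id d P'
P → P e id becomes P' → e id P'
Add P' → ε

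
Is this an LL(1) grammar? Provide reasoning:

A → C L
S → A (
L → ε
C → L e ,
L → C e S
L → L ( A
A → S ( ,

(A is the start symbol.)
Relevant sets:
  FIRST(C) = { '(', 'e' }
  FIRST(S) = { '(', 'e' }
  FIRST(L) = { '(', 'e', ε }
  FOLLOW(L) = { $, '(', 'e' }

For A:
  PREDICT(A → C L) = { '(', 'e' }
  PREDICT(A → S '(' ',') = { '(', 'e' }
For L:
  PREDICT(L → ε) = { $, '(', 'e' }
  PREDICT(L → C e S) = { '(', 'e' }
  PREDICT(L → L '(' A) = { '(', 'e' }
S, C have a single production, so nothing to check there.

Conflict found: Predict set conflict for A: { '(', 'e' }
The grammar is NOT LL(1).

Answer: No. Predict set conflict for A: { '(', 'e' }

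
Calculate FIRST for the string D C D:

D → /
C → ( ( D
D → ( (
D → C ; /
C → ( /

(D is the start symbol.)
FIRST sets of the non-terminals involved (from the grammar, by fixed-point iteration):
  FIRST(D) = { '(', '/' }

To compute FIRST(D C D), process the symbols left to right:
Symbol D is a non-terminal. Add FIRST(D) \ {ε} = { '(', '/' }
D is not nullable (ε ∉ FIRST(D)), so stop here.
FIRST(D C D) = { '(', '/' }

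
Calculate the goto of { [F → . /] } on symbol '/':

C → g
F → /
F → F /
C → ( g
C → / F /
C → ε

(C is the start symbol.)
GOTO(I, '/') = CLOSURE({ [A → αX.β] : [A → α.Xβ] ∈ I, X = '/' })

Items with dot before '/', with the dot advanced:
  [F → . /] → [F → / .]
Closure adds nothing (no advanced item has the dot before a non-terminal).

GOTO = { [F → / .] }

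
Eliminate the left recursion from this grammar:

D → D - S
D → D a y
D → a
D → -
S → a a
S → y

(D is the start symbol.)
D → a D'
D → - D'
D' → - S D'
D' → a y D'
D' → ε
S → a a
S → y

D is directly left-recursive. The standard transformation for
  A → A α₁ | ... | A α_m | β₁ | ... | β_n
is
  A  → β₁ A' | ... | β_n A'
  A' → α₁ A' | ... | α_m A' | ε

D → a becomes D → a D'
D → - becomes D → - D'
D → D - S becomes D' → - S D'
D → D a y becomes D' → a y D'
Add D' → ε

Productions for other non-terminals are unchanged:
  S → a a
  S → y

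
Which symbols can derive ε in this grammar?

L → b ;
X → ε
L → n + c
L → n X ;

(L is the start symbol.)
A non-terminal is nullable if it can derive ε (the empty string): either it has an ε-production, or it has a production whose right-hand side consists entirely of nullable non-terminals.

ε-productions: X → ε
So X is immediately nullable.
No further non-terminal can be added: every production for the remaining non-terminals contains a terminal or a non-nullable non-terminal.
Nullable = { 'X' }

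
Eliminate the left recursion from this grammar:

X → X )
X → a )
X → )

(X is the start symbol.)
X is directly left-recursive. The standard transformation for
  A → A α₁ | ... | A α_m | β₁ | ... | β_n
is
  A  → β₁ A' | ... | β_n A'
  A' → α₁ A' | ... | α_m A' | ε

X → a ) becomes X → a ) X'
X → ) becomes X → ) X'
X → X ) becomes X' → ) X'
Add X' → ε

Resulting grammar:
X → a ) X'
X → ) X'
X' → ) X'
X' → ε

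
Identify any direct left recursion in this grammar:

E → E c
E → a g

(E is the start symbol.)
Yes, E is left-recursive

E → E c: LEFT RECURSIVE (starts with E)
E → a g: starts with a

The grammar has direct left recursion on: E.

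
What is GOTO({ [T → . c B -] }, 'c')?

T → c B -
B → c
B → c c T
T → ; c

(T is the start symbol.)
GOTO(I, 'c') = CLOSURE({ [A → αX.β] : [A → α.Xβ] ∈ I, X = 'c' })

Items with dot before 'c', with the dot advanced:
  [T → . c B -] → [T → c . B -]
Closure of the advanced items:
  [T → c . B -] has the dot before B: add [B → . c], [B → . c c T]

GOTO = { [B → . c c T], [B → . c], [T → c . B -] }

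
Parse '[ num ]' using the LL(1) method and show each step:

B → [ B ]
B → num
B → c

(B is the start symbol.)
Stack is shown with the top on the left.

Stack    Input      Action
--------------------------
B $      [ num ] $  output B → [ B ]
[ B ] $  [ num ] $  match '['
B ] $    num ] $    output B → num
num ] $  num ] $    match 'num'
] $      ] $        match ']'
$        $          accept

The string is accepted.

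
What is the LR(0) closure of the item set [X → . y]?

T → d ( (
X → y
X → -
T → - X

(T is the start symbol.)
To compute CLOSURE, for each item [A → α.Bβ] where B is a non-terminal, add [B → .γ] for all productions B → γ; repeat for the newly added items until nothing changes.

Start with: [X → . y]
The dot precedes the terminal y, so nothing is added.

CLOSURE = { [X → . y] }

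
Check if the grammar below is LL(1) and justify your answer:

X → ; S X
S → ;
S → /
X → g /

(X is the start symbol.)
For X:
  PREDICT(X → ';' S X) = { ';' }
  PREDICT(X → g '/') = { 'g' }
For S:
  PREDICT(S → ';') = { ';' }
  PREDICT(S → '/') = { '/' }

All predict sets are disjoint. The grammar IS LL(1).

Answer: Yes, the grammar is LL(1).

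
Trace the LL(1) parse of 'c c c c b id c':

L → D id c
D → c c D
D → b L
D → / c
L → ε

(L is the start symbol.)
Stack is shown with the top on the left.

Stack         Input             Action
--------------------------------------
L $           c c c c b id c $  output L → D id c
D id c $      c c c c b id c $  output D → c c D
c c D id c $  c c c c b id c $  match 'c'
c D id c $    c c c b id c $    match 'c'
D id c $      c c b id c $      output D → c c D
c c D id c $  c c b id c $      match 'c'
c D id c $    c b id c $        match 'c'
D id c $      b id c $          output D → b L
b L id c $    b id c $          match 'b'
L id c $      id c $            output L → ε
id c $        id c $            match 'id'
c $           c $               match 'c'
$             $                 accept

The string is accepted.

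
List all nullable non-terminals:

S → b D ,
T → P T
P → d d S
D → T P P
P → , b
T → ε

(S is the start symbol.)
{ 'T' }

ε-productions: T → ε
So T is immediately nullable.
No further non-terminal can be added: every production for the remaining non-terminals contains a terminal or a non-nullable non-terminal.
Nullable = { 'T' }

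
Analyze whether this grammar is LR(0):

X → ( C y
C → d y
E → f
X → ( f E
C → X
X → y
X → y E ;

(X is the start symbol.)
Augment with X' → X and build the canonical LR(0) collection (I0 = CLOSURE({[X' → . X]}), then GOTO on every symbol after a dot until no new states appear). It has 14 states:
  I0: { [X → . ( C y], [X → . ( f E], [X → . y E ;], [X → . y], [X' → . X] }  — shift
  I1: { [C → . X], [C → . d y], [X → ( . C y], [X → ( . f E], [X → . ( C y], [X → . ( f E], [X → . y E ;], [X → . y] }  — shift
  I2: { [X' → X .] }  — accept
  I3: { [E → . f], [X → y . E ;], [X → y .] }  — shift, reduce
  I4: { [X → y E . ;] }  — shift
  I5: { [E → f .] }  — reduce
  I6: { [X → y E ; .] }  — reduce
  I7: { [X → ( C . y] }  — shift
  I8: { [C → X .] }  — reduce
  I9: { [C → d . y] }  — shift
  I10: { [E → . f], [X → ( f . E] }  — shift
  I11: { [X → ( f E .] }  — reduce
  I12: { [C → d y .] }  — reduce
  I13: { [X → ( C y .] }  — reduce

Conflict in state I3:
  Shift-reduce conflict between [X → y .] and [E → . f]
So the grammar is NOT LR(0).

Answer: No. Shift-reduce conflict between [X → y .] and [E → . f]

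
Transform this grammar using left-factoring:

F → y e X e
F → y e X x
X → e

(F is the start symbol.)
F → y e X F'
F' → e
F' → x
X → e

Left-factoring transforms A → αβ₁ | αβ₂ into A → αA' and A' → β₁ | β₂
(α is the longest common prefix among the alternatives). Repeat until
no nonterminal has two alternatives with a common prefix.

Round 1: F has alternatives sharing prefix 'y e X'. Introduce F': F → y e X F'
  Add: F' → e
  Add: F' → x

No remaining common prefixes — done.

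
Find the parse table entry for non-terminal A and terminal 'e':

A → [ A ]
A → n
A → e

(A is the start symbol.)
A → e

To find M[A, 'e'], we find productions for A where 'e' is in the predict set (PREDICT(N → α) = (FIRST(α) \ {ε}) ∪ (FOLLOW(N) if α ⇒* ε)).

A → [ A ]: PREDICT = { '[' }
A → n: PREDICT = { 'n' }
A → e: PREDICT = { 'e' }
  'e' is in predict set, so this production goes in M[A, 'e']

M[A, 'e'] = A → e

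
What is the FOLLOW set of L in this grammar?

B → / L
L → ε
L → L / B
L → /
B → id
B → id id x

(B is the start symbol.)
In B → / L: L is at the end, add FOLLOW(B)
In L → L / B: L is followed by '/' B, add FIRST('/' B) \ {ε} = { '/' }

The FOLLOW sets referred to above (computed the same way, to a fixed point):
  FOLLOW(B) = { $, '/' }

Taking the union: FOLLOW(L) = { $, '/' }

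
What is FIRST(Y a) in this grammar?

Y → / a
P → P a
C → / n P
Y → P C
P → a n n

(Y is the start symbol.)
{ '/', 'a' }

FIRST sets of the non-terminals involved (from the grammar, by fixed-point iteration):
  FIRST(Y) = { '/', 'a' }

To compute FIRST(Y a), process the symbols left to right:
Symbol Y is a non-terminal. Add FIRST(Y) \ {ε} = { '/', 'a' }
Y is not nullable (ε ∉ FIRST(Y)), so stop here.
FIRST(Y a) = { '/', 'a' }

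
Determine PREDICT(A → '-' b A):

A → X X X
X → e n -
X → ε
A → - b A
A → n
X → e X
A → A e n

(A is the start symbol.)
{ '-' }

PREDICT(A → '-' b A) = (FIRST(RHS) \ {ε}) ∪ (FOLLOW(A) if ε ∈ FIRST(RHS), i.e. RHS ⇒* ε)
FIRST('-' b A) = { '-' }
ε ∉ FIRST('-' b A), so FOLLOW(A) is not added.
PREDICT(A → '-' b A) = { '-' }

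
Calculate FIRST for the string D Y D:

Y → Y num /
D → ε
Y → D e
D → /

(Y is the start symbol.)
FIRST sets of the non-terminals involved (from the grammar, by fixed-point iteration):
  FIRST(D) = { '/', ε }
  FIRST(Y) = { '/', 'e' }

To compute FIRST(D Y D), process the symbols left to right:
Symbol D is a non-terminal. Add FIRST(D) \ {ε} = { '/' }
D is nullable (ε ∈ FIRST(D)), continue to the next symbol.
Symbol Y is a non-terminal. Add FIRST(Y) \ {ε} = { '/', 'e' }
Y is not nullable (ε ∉ FIRST(Y)), so stop here.
FIRST(D Y D) = { '/', 'e' }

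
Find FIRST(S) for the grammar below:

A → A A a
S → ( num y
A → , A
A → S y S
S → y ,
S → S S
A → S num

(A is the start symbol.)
{ '(', 'y' }

To compute FIRST(S), examine every production with S on the left-hand side, reading each right-hand side left to right until a non-nullable symbol is reached.

From S → ( num y:
  - '(' is a terminal: add '(' and stop
From S → y ,:
  - y is a terminal: add 'y' and stop
From S → S S:
  - S is the symbol being defined: contributes nothing new
    S is not nullable, so stop

Collecting: FIRST(S) = { '(', 'y' }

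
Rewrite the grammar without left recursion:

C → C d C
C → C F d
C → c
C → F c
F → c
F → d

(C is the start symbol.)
C → c C'
C → F c C'
C' → d C C'
C' → F d C'
C' → ε
F → c
F → d

C is directly left-recursive. The standard transformation for
  A → A α₁ | ... | A α_m | β₁ | ... | β_n
is
  A  → β₁ A' | ... | β_n A'
  A' → α₁ A' | ... | α_m A' | ε

C → c becomes C → c C'
C → F c becomes C → F c C'
C → C d C becomes C' → d C C'
C → C F d becomes C' → F d C'
Add C' → ε

Productions for other non-terminals are unchanged:
  F → c
  F → d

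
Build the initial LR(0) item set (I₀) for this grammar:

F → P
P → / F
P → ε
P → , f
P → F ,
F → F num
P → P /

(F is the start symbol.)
{ [F → . F num], [F → . P], [F' → . F], [P → . , f], [P → . / F], [P → . F ,], [P → . P /], [P → .] }

First, augment the grammar with F' → F
I₀ = CLOSURE({ [F' → . F] }):
  [F' → . F] has the dot before F: add [F → . P], [F → . F num]
  [F → . P] has the dot before P: add [P → . / F], [P → .], [P → . , f], [P → . F ,], [P → . P /]
No further items can be added.

I₀ = { [F → . F num], [F → . P], [F' → . F], [P → . , f], [P → . / F], [P → . F ,], [P → . P /], [P → .] }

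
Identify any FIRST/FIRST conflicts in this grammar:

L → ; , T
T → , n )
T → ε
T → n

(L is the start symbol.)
No FIRST/FIRST conflicts.

A FIRST/FIRST conflict occurs when two productions N → α and N → β for the same non-terminal have FIRST(α) ∩ FIRST(β) ≠ ∅ (with ε ∈ FIRST of a nullable right-hand side, so two nullable alternatives also conflict).

Productions for T:
  T → , n ): FIRST = { ',' }
  T → ε: FIRST = { ε }
  T → n: FIRST = { 'n' }
L has only one production, so no FIRST/FIRST conflict is possible there.

All alternatives of each non-terminal have pairwise disjoint FIRST sets.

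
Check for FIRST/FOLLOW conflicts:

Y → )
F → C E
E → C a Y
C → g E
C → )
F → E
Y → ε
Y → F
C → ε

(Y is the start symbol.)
Yes. Y → ')' with FOLLOW(Y) on { ')' }; Y → F with FOLLOW(Y) on { ')', 'a', 'g' }; C → g E with FOLLOW(C) on { 'g' }; C → ')' with FOLLOW(C) on { ')' }

A FIRST/FOLLOW conflict occurs when a non-terminal N has a nullable alternative N → β (β ⇒* ε) and another alternative N → α with FIRST(α) ∩ FOLLOW(N) ≠ ∅: on such a lookahead the parser cannot decide between expanding α and letting N vanish via β.

Nullable non-terminals: C, Y.
FIRST sets used below: FIRST(F) = { ')', 'a', 'g' }

C: nullable alternative(s) C → ε; FOLLOW(C) = { ')', 'a', 'g' }
  C → g E: FIRST \ {ε} = { 'g' } — overlaps FOLLOW(C) on { 'g' }: CONFLICT
  C → ): FIRST \ {ε} = { ')' } — overlaps FOLLOW(C) on { ')' }: CONFLICT
  C → ε: FIRST \ {ε} = { } — this is the only nullable alternative, skip

Y: nullable alternative(s) Y → ε; FOLLOW(Y) = { $, ')', 'a', 'g' }
  Y → ): FIRST \ {ε} = { ')' } — overlaps FOLLOW(Y) on { ')' }: CONFLICT
  Y → ε: FIRST \ {ε} = { } — this is the only nullable alternative, skip
  Y → F: FIRST \ {ε} = { ')', 'a', 'g' } — overlaps FOLLOW(Y) on { ')', 'a', 'g' }: CONFLICT

E, F have no nullable alternative, so no FIRST/FOLLOW check is needed there.

So the grammar has 4 FIRST/FOLLOW conflicts (marked CONFLICT above).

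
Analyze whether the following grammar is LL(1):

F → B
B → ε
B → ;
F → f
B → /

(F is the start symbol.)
Yes, the grammar is LL(1).

A grammar is LL(1) if for each non-terminal N with multiple productions, the predict sets of those productions are pairwise disjoint, where PREDICT(N → α) = (FIRST(α) \ {ε}) ∪ (FOLLOW(N) if α ⇒* ε).

Relevant sets:
  FIRST(B) = { '/', ';', ε }
  FOLLOW(F) = { $ }
  FOLLOW(B) = { $ }

For F:
  PREDICT(F → B) = { $, '/', ';' }
  PREDICT(F → f) = { 'f' }
For B:
  PREDICT(B → ε) = { $ }
  PREDICT(B → ';') = { ';' }
  PREDICT(B → '/') = { '/' }

All predict sets are disjoint. The grammar IS LL(1).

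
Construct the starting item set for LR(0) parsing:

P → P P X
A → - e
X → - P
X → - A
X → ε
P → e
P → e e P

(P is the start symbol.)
{ [P → . P P X], [P → . e e P], [P → . e], [P' → . P] }

First, augment the grammar with P' → P
I₀ = CLOSURE({ [P' → . P] }):
  [P' → . P] has the dot before P: add [P → . P P X], [P → . e], [P → . e e P]
No further items can be added.

I₀ = { [P → . P P X], [P → . e e P], [P → . e], [P' → . P] }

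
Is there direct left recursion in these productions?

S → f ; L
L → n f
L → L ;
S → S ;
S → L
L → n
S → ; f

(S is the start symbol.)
Yes, L, S are left-recursive

S → f ; L: starts with f
L → n f: starts with n
L → L ;: LEFT RECURSIVE (starts with L)
S → S ;: LEFT RECURSIVE (starts with S)
S → L: starts with L
L → n: starts with n
S → ; f: starts with ';'

The grammar has direct left recursion on: L, S.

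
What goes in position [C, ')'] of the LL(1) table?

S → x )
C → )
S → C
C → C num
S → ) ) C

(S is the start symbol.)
To find M[C, ')'], we find productions for C where ')' is in the predict set (PREDICT(N → α) = (FIRST(α) \ {ε}) ∪ (FOLLOW(N) if α ⇒* ε)).

Relevant sets:
  FIRST(C) = { ')' }

C → ): PREDICT = { ')' }
  ')' is in predict set, so this production goes in M[C, ')']
C → C num: PREDICT = { ')' }
  ')' is in predict set, so this production goes in M[C, ')']

M[C, ')'] = C → ), C → C num  (a multiply-defined cell — the grammar is not LL(1))

Answer: C → ), C → C num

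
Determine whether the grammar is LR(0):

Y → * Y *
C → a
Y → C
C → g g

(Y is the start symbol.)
Augment with Y' → Y and build the canonical LR(0) collection (I0 = CLOSURE({[Y' → . Y]}), then GOTO on every symbol after a dot until no new states appear). It has 9 states:
  I0: { [C → . a], [C → . g g], [Y → . * Y *], [Y → . C], [Y' → . Y] }  — shift
  I1: { [C → . a], [C → . g g], [Y → * . Y *], [Y → . * Y *], [Y → . C] }  — shift
  I2: { [Y → C .] }  — reduce
  I3: { [Y' → Y .] }  — accept
  I4: { [C → a .] }  — reduce
  I5: { [C → g . g] }  — shift
  I6: { [C → g g .] }  — reduce
  I7: { [Y → * Y . *] }  — shift
  I8: { [Y → * Y * .] }  — reduce

Every state is either a pure shift/goto state or contains exactly one complete item and nothing to shift — no conflicts. The grammar is LR(0).

Answer: Yes, the grammar is LR(0)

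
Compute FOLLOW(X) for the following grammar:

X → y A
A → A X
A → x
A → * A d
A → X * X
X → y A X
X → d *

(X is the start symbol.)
{ $, '*', 'd', 'y' }

X is the start symbol, so $ ∈ FOLLOW(X).
In A → A X: X is at the end, add FOLLOW(A)
In A → X * X: X is followed by '*' X, add FIRST('*' X) \ {ε} = { '*' }
In A → X * X: X is at the end, add FOLLOW(A)
In X → y A X: X is at the end; this adds FOLLOW(X) to itself — nothing new

The FOLLOW sets referred to above (computed the same way, to a fixed point):
  FOLLOW(A) = { $, '*', 'd', 'y' }

Taking the union: FOLLOW(X) = { $, '*', 'd', 'y' }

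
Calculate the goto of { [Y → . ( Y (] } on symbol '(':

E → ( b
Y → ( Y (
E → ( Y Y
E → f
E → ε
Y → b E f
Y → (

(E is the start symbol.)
{ [Y → ( . Y (], [Y → . ( Y (], [Y → . (], [Y → . b E f] }

GOTO(I, '(') = CLOSURE({ [A → αX.β] : [A → α.Xβ] ∈ I, X = '(' })

Items with dot before '(', with the dot advanced:
  [Y → . ( Y (] → [Y → ( . Y (]
Closure of the advanced items:
  [Y → ( . Y (] has the dot before Y: add [Y → . ( Y (], [Y → . b E f], [Y → . (]

GOTO = { [Y → ( . Y (], [Y → . ( Y (], [Y → . (], [Y → . b E f] }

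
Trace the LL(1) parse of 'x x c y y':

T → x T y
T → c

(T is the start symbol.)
Stack is shown with the top on the left.

Stack      Input        Action
------------------------------
T $        x x c y y $  output T → x T y
x T y $    x x c y y $  match 'x'
T y $      x c y y $    output T → x T y
x T y y $  x c y y $    match 'x'
T y y $    c y y $      output T → c
c y y $    c y y $      match 'c'
y y $      y y $        match 'y'
y $        y $          match 'y'
$          $            accept

The string is accepted.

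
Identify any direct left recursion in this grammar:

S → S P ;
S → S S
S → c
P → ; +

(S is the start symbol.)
Direct left recursion occurs when N → N α for some non-terminal N (the right-hand side begins with the left-hand side itself).

S → S P ;: LEFT RECURSIVE (starts with S)
S → S S: LEFT RECURSIVE (starts with S)
S → c: starts with c
P → ; +: starts with ';'

The grammar has direct left recursion on: S.

Answer: Yes, S is left-recursive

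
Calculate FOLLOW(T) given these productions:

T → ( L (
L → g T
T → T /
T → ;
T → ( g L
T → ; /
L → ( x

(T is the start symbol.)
To compute FOLLOW(T), find every occurrence of T on a right-hand side N → α T β: add FIRST(β) \ {ε}, and if β is empty or nullable also add FOLLOW(N). Iterate to a fixed point.

T is the start symbol, so $ ∈ FOLLOW(T).
In L → g T: T is at the end, add FOLLOW(L)
In T → T /: T is followed by '/', add FIRST('/') \ {ε} = { '/' }

The FOLLOW sets referred to above (computed the same way, to a fixed point):
  FOLLOW(L) = { $, '(', '/' }

Taking the union: FOLLOW(T) = { $, '(', '/' }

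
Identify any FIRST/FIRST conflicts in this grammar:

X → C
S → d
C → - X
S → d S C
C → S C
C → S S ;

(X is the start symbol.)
FIRST sets of the non-terminals at (or reachable through a nullable prefix from) the front of some alternative:
  FIRST(S) = { 'd' }

Productions for S:
  S → d: FIRST = { 'd' }
  S → d S C: FIRST = { 'd' }
Productions for C:
  C → - X: FIRST = { '-' }
  C → S C: FIRST = { 'd' }
  C → S S ;: FIRST = { 'd' }
X has only one production, so no FIRST/FIRST conflict is possible there.

Conflict for S: S → d and S → d S C
  Overlap: { 'd' }
Conflict for C: C → S C and C → S S ;
  Overlap: { 'd' }

Answer: Yes. S → d / S → d S C on { 'd' }; C → S C / C → S S ';' on { 'd' }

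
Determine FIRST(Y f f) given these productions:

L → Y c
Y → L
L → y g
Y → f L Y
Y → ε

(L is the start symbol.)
FIRST sets of the non-terminals involved (from the grammar, by fixed-point iteration):
  FIRST(Y) = { 'c', 'f', 'y', ε }

To compute FIRST(Y f f), process the symbols left to right:
Symbol Y is a non-terminal. Add FIRST(Y) \ {ε} = { 'c', 'f', 'y' }
Y is nullable (ε ∈ FIRST(Y)), continue to the next symbol.
Symbol f is a terminal. Add 'f' and stop.
FIRST(Y f f) = { 'c', 'f', 'y' }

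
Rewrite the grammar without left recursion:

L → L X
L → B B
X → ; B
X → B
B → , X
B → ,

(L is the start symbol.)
L is directly left-recursive. The standard transformation for
  A → A α₁ | ... | A α_m | β₁ | ... | β_n
is
  A  → β₁ A' | ... | β_n A'
  A' → α₁ A' | ... | α_m A' | ε

L → B B becomes L → B B L'
L → L X becomes L' → X L'
Add L' → ε

Productions for other non-terminals are unchanged:
  X → ; B
  X → B
  B → , X
  B → ,

Resulting grammar:
L → B B L'
L' → X L'
L' → ε
X → ; B
X → B
B → , X
B → ,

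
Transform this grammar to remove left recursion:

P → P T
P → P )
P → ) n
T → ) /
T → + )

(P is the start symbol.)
P is directly left-recursive. The standard transformation for
  A → A α₁ | ... | A α_m | β₁ | ... | β_n
is
  A  → β₁ A' | ... | β_n A'
  A' → α₁ A' | ... | α_m A' | ε

P → ) n becomes P → ) n P'
P → P T becomes P' → T P'
P → P ) becomes P' → ) P'
Add P' → ε

Productions for other non-terminals are unchanged:
  T → ) /
  T → + )

Resulting grammar:
P → ) n P'
P' → T P'
P' → ) P'
P' → ε
T → ) /
T → + )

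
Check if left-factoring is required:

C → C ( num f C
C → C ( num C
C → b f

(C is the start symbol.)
Left-factoring is needed when two productions for the same non-terminal
share a common prefix on the right-hand side.

Productions for C:
  C → C ( num f C
  C → C ( num C
  C → b f

Found common prefix 'C ( num' in productions for C

Answer: Yes, C has productions with common prefix 'C ( num'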